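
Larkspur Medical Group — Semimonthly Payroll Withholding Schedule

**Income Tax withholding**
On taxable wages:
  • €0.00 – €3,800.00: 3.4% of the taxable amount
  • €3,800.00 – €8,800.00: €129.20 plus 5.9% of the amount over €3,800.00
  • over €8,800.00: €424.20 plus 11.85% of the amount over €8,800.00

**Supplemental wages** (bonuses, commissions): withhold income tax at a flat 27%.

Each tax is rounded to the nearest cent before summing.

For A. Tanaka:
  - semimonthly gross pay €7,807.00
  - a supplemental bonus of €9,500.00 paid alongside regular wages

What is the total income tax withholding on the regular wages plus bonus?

€2,930.61

Income Tax: taxable = €7,807.00
  €129.20 + 5.9% × (€7,807.00 − €3,800.00) = €129.20 + 5.9% × €4,007.00 = €365.61
Supplemental (27% flat on bonus): 27% × €9,500.00 = €2,565.00
Total income tax: €365.61 + €2,565.00 = €2,930.61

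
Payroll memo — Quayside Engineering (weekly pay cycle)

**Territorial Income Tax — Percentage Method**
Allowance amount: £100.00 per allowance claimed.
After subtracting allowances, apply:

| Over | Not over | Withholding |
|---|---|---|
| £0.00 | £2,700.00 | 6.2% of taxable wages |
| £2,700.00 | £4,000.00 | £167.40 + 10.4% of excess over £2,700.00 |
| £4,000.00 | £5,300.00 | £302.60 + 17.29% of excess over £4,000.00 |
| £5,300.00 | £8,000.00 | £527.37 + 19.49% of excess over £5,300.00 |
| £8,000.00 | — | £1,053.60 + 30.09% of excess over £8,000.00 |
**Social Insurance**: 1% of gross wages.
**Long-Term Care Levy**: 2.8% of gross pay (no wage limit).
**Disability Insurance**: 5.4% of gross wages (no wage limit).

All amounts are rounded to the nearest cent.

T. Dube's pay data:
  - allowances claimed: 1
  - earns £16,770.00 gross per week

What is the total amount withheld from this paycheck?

£5,205.24

Territorial Income Tax: taxable = £16,770.00 − 1×£100.00 = £16,670.00
  £1,053.60 + 30.09% × (£16,670.00 − £8,000.00) = £1,053.60 + 30.09% × £8,670.00 = £3,662.40
Social Insurance: 1% × £16,770.00 = £167.70
Long-Term Care Levy: 2.8% × £16,770.00 = £469.56
Disability Insurance: 5.4% × £16,770.00 = £905.58
Total: £3,662.40 + £167.70 + £469.56 + £905.58 = £5,205.24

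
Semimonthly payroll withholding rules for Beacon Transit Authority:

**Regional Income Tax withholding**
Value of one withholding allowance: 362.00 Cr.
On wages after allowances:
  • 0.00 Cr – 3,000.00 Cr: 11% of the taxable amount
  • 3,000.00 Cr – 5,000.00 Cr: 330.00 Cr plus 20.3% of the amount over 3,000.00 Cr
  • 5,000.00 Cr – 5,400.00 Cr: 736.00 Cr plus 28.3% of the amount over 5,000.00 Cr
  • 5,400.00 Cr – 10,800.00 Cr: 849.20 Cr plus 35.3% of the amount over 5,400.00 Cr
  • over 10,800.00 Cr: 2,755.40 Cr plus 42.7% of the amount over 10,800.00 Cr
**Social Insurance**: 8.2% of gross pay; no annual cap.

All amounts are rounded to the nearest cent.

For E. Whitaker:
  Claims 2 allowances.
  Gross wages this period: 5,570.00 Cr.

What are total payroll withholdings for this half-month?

1,161.48 Cr

Regional Income Tax: taxable = 5,570.00 Cr − 2×362.00 Cr = 4,846.00 Cr
  330.00 Cr + 20.3% × (4,846.00 Cr − 3,000.00 Cr) = 330.00 Cr + 20.3% × 1,846.00 Cr = 704.74 Cr
Social Insurance: 8.2% × 5,570.00 Cr = 456.74 Cr
Total: 704.74 Cr + 456.74 Cr = 1,161.48 Cr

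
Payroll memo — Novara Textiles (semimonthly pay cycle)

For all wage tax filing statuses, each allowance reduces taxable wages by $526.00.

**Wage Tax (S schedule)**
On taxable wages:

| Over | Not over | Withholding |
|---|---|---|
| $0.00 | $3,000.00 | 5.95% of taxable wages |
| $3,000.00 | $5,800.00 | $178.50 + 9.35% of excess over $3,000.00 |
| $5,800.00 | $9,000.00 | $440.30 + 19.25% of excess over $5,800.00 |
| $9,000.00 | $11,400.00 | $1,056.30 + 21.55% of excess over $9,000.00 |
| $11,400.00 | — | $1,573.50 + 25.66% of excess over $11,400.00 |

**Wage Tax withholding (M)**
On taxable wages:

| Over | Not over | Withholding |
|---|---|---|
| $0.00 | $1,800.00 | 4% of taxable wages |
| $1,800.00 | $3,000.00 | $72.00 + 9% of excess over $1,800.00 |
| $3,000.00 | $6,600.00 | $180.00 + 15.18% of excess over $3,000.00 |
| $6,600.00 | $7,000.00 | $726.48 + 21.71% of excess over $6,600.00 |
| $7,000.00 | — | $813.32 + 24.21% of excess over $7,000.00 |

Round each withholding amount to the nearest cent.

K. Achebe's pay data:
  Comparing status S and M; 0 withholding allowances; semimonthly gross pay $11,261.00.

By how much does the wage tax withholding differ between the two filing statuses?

Wage Tax (S): taxable = $11,261.00
  $1,056.30 + 21.55% × ($11,261.00 − $9,000.00) = $1,056.30 + 21.55% × $2,261.00 = $1,543.55
Wage Tax (M): taxable = $11,261.00
  $813.32 + 24.21% × ($11,261.00 − $7,000.00) = $813.32 + 24.21% × $4,261.00 = $1,844.91
Difference: |$1,543.55 − $1,844.91| = $301.36 (higher under M)

$301.36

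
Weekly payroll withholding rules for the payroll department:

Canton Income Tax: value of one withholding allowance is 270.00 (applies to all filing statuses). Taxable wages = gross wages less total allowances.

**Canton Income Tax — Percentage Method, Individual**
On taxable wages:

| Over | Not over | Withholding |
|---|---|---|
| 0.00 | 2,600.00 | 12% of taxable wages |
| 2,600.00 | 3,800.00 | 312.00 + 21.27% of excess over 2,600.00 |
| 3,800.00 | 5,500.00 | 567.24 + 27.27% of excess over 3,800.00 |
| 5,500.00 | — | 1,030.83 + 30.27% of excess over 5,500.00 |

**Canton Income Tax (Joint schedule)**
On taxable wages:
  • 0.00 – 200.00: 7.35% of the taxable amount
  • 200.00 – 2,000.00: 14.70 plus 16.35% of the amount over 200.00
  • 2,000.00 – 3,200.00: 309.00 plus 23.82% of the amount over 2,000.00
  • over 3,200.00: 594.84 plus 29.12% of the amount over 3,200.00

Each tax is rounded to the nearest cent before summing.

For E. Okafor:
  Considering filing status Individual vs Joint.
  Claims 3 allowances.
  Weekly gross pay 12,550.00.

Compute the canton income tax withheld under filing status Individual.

Canton Income Tax (Individual): taxable = 12,550.00 − 3×270.00 = 11,740.00
  1,030.83 + 30.27% × (11,740.00 − 5,500.00) = 1,030.83 + 30.27% × 6,240.00 = 2,919.68

2,919.68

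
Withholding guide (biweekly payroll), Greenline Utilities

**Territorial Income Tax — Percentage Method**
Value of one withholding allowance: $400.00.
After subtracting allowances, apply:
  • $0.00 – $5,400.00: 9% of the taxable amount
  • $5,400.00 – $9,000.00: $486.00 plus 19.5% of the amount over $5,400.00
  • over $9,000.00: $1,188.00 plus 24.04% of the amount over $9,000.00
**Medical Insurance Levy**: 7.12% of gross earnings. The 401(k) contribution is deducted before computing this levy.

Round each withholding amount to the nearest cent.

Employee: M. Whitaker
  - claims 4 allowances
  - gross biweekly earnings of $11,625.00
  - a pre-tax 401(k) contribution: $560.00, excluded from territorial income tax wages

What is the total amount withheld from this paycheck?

$2,087.62

Territorial Income Tax: taxable = $11,625.00 − $560.00 − 4×$400.00 = $9,465.00
  $1,188.00 + 24.04% × ($9,465.00 − $9,000.00) = $1,188.00 + 24.04% × $465.00 = $1,299.79
Medical Insurance Levy: 7.12% × $11,065.00 = $787.83
Total: $1,299.79 + $787.83 = $2,087.62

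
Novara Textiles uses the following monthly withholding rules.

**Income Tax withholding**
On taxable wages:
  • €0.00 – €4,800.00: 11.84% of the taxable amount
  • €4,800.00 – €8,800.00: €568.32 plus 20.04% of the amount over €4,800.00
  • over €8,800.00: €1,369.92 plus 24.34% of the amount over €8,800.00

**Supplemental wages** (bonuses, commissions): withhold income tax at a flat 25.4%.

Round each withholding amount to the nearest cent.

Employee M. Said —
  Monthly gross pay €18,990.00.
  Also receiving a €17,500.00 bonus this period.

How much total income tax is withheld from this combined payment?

€8,295.17

Income Tax: taxable = €18,990.00
  €1,369.92 + 24.34% × (€18,990.00 − €8,800.00) = €1,369.92 + 24.34% × €10,190.00 = €3,850.17
Supplemental (25.4% flat on bonus): 25.4% × €17,500.00 = €4,445.00
Total income tax: €3,850.17 + €4,445.00 = €8,295.17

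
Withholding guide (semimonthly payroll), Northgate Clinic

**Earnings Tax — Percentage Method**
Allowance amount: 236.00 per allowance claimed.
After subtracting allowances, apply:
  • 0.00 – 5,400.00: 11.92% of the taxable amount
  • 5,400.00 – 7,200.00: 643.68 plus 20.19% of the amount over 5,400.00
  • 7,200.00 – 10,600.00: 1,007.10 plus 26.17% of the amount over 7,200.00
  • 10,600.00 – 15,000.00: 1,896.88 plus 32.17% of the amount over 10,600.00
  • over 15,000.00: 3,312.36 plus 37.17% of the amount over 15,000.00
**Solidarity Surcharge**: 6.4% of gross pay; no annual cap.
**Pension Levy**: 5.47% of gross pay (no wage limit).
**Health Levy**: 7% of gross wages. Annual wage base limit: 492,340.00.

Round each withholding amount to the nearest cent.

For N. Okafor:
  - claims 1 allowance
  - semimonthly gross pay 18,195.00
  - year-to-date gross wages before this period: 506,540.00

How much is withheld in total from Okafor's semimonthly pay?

Earnings Tax: taxable = 18,195.00 − 1×236.00 = 17,959.00
  3,312.36 + 37.17% × (17,959.00 − 15,000.00) = 3,312.36 + 37.17% × 2,959.00 = 4,412.22
Solidarity Surcharge: 6.4% × 18,195.00 = 1,164.48
Pension Levy: 5.47% × 18,195.00 = 995.27
Health Levy: YTD 506,540.00 ≥ cap 492,340.00 → 0.00
Total: 4,412.22 + 1,164.48 + 995.27 + 0.00 = 6,571.97

6,571.97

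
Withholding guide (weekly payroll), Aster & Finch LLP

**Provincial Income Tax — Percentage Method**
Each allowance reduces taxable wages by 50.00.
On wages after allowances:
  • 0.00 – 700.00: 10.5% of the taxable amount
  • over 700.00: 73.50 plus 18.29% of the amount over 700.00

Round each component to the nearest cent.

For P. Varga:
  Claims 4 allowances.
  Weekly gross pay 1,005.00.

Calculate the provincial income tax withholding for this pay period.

92.70

Provincial Income Tax: taxable = 1,005.00 − 4×50.00 = 805.00
  73.50 + 18.29% × (805.00 − 700.00) = 73.50 + 18.29% × 105.00 = 92.70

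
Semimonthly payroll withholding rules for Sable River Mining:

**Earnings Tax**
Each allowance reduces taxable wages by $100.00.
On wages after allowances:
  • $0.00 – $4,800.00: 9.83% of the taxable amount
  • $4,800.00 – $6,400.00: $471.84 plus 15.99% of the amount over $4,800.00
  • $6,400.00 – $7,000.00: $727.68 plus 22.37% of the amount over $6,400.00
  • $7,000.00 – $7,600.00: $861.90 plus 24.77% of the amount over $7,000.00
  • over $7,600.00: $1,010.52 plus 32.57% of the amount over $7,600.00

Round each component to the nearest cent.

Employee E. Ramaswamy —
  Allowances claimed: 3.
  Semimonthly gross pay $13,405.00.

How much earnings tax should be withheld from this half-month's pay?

Earnings Tax: taxable = $13,405.00 − 3×$100.00 = $13,105.00
  $1,010.52 + 32.57% × ($13,105.00 − $7,600.00) = $1,010.52 + 32.57% × $5,505.00 = $2,803.50

$2,803.50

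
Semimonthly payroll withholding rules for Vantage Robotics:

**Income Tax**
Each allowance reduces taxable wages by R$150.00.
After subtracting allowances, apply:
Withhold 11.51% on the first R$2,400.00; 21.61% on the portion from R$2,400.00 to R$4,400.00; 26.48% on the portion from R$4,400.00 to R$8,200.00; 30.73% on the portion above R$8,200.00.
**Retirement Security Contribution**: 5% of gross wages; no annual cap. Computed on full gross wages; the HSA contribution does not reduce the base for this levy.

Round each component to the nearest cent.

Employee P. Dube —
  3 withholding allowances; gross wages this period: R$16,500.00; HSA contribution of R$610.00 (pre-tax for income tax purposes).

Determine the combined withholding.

Income Tax: taxable = R$16,500.00 − R$610.00 − 3×R$150.00 = R$15,440.00
  R$1,714.68 + 30.73% × (R$15,440.00 − R$8,200.00) = R$1,714.68 + 30.73% × R$7,240.00 = R$3,939.53
Retirement Security Contribution: 5% × R$16,500.00 = R$825.00
Total: R$3,939.53 + R$825.00 = R$4,764.53

R$4,764.53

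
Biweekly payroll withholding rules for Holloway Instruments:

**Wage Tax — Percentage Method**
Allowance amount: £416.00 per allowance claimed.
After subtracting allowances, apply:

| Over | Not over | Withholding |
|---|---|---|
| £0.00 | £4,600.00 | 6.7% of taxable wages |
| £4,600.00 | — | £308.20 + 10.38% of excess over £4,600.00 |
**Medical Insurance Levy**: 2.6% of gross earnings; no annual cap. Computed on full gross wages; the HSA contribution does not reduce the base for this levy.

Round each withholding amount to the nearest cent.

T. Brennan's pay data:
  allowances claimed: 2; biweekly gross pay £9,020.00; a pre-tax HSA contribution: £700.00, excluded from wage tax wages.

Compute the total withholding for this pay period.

Wage Tax: taxable = £9,020.00 − £700.00 − 2×£416.00 = £7,488.00
  £308.20 + 10.38% × (£7,488.00 − £4,600.00) = £308.20 + 10.38% × £2,888.00 = £607.97
Medical Insurance Levy: 2.6% × £9,020.00 = £234.52
Total: £607.97 + £234.52 = £842.49

£842.49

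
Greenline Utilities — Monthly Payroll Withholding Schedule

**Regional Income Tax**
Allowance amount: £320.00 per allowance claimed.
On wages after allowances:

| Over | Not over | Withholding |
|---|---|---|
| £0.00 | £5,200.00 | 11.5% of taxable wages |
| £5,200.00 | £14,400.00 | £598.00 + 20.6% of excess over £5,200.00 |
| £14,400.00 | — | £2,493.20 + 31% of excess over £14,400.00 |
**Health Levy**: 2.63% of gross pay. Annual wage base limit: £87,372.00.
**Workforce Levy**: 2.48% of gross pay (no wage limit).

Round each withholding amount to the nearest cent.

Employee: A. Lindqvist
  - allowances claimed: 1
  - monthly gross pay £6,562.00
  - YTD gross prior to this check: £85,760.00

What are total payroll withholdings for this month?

Regional Income Tax: taxable = £6,562.00 − 1×£320.00 = £6,242.00
  £598.00 + 20.6% × (£6,242.00 − £5,200.00) = £598.00 + 20.6% × £1,042.00 = £812.65
Health Levy: cap £87,372.00 − YTD £85,760.00 = £1,612.00 subject; 2.63% × £1,612.00 = £42.40
Workforce Levy: 2.48% × £6,562.00 = £162.74
Total: £812.65 + £42.40 + £162.74 = £1,017.79

£1,017.79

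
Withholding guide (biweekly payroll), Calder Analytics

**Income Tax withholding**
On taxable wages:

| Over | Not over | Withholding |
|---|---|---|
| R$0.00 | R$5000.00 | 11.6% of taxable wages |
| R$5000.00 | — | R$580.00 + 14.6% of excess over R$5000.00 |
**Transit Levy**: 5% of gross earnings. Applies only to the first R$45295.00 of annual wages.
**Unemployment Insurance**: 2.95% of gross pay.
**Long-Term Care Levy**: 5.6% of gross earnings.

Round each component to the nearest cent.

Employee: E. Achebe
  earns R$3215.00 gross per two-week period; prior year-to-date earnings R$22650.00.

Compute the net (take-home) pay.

Income Tax: taxable = R$3215.00
  11.6% × R$3215.00 = R$372.94
Transit Levy: 5% × R$3215.00 = R$160.75
Unemployment Insurance: 2.95% × R$3215.00 = R$94.84
Long-Term Care Levy: 5.6% × R$3215.00 = R$180.04
Total withheld: R$372.94 + R$160.75 + R$94.84 + R$180.04 = R$808.57
Net pay: R$3215.00 − R$808.57 = R$2406.43

R$2406.43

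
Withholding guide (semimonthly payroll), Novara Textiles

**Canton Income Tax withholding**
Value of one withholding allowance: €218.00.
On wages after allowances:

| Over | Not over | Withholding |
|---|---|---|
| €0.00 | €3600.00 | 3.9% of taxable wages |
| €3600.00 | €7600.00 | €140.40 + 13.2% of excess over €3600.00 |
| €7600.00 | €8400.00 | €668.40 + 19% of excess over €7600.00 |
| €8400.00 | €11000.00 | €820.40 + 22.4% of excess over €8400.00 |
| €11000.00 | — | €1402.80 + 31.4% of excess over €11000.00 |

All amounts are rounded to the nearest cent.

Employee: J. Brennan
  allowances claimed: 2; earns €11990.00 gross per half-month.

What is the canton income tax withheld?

€1576.76

Canton Income Tax: taxable = €11990.00 − 2×€218.00 = €11554.00
  €1402.80 + 31.4% × (€11554.00 − €11000.00) = €1402.80 + 31.4% × €554.00 = €1576.76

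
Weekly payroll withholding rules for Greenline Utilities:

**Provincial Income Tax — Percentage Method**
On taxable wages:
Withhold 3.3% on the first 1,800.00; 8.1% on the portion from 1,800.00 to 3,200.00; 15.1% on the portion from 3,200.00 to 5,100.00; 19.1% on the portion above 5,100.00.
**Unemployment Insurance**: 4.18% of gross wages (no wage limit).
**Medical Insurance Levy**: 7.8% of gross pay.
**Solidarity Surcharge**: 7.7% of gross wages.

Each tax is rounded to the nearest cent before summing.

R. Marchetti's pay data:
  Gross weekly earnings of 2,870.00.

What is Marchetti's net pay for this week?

Provincial Income Tax: taxable = 2,870.00
  59.40 + 8.1% × (2,870.00 − 1,800.00) = 59.40 + 8.1% × 1,070.00 = 146.07
Unemployment Insurance: 4.18% × 2,870.00 = 119.97
Medical Insurance Levy: 7.8% × 2,870.00 = 223.86
Solidarity Surcharge: 7.7% × 2,870.00 = 220.99
Total withheld: 146.07 + 119.97 + 223.86 + 220.99 = 710.89
Net pay: 2,870.00 − 710.89 = 2,159.11

2,159.11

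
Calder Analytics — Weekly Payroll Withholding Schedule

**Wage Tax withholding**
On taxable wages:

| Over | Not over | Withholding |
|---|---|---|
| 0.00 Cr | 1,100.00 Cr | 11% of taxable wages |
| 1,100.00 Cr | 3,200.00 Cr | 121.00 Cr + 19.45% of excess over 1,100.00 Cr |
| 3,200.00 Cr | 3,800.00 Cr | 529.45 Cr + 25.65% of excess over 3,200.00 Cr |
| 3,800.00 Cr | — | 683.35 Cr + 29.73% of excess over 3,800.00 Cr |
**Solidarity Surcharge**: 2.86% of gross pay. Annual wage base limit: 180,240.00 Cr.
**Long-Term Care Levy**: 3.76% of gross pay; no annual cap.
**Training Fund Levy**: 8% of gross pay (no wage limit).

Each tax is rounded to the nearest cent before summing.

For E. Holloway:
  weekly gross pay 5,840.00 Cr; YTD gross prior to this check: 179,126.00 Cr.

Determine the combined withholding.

2,008.48 Cr

Wage Tax: taxable = 5,840.00 Cr
  683.35 Cr + 29.73% × (5,840.00 Cr − 3,800.00 Cr) = 683.35 Cr + 29.73% × 2,040.00 Cr = 1,289.84 Cr
Solidarity Surcharge: cap 180,240.00 Cr − YTD 179,126.00 Cr = 1,114.00 Cr subject; 2.86% × 1,114.00 Cr = 31.86 Cr
Long-Term Care Levy: 3.76% × 5,840.00 Cr = 219.58 Cr
Training Fund Levy: 8% × 5,840.00 Cr = 467.20 Cr
Total: 1,289.84 Cr + 31.86 Cr + 219.58 Cr + 467.20 Cr = 2,008.48 Cr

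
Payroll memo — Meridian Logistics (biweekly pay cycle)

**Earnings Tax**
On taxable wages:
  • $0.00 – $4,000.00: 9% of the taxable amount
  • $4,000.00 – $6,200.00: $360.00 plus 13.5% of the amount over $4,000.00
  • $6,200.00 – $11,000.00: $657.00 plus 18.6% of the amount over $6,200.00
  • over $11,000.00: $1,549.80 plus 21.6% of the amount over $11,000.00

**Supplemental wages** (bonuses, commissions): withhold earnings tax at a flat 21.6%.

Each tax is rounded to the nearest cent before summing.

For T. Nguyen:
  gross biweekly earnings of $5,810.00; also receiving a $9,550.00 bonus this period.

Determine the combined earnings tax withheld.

$2,667.15

Earnings Tax: taxable = $5,810.00
  $360.00 + 13.5% × ($5,810.00 − $4,000.00) = $360.00 + 13.5% × $1,810.00 = $604.35
Supplemental (21.6% flat on bonus): 21.6% × $9,550.00 = $2,062.80
Total earnings tax: $604.35 + $2,062.80 = $2,667.15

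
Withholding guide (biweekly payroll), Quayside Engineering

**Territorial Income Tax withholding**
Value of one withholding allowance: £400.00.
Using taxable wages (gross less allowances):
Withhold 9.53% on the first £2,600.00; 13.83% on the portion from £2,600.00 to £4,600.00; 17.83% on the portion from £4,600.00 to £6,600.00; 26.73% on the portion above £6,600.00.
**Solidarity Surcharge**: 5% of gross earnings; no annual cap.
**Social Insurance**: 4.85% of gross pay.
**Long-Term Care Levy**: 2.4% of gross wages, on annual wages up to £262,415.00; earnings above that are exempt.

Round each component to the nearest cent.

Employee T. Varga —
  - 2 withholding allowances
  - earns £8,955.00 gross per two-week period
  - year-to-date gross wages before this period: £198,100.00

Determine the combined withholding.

£2,393.62

Territorial Income Tax: taxable = £8,955.00 − 2×£400.00 = £8,155.00
  £880.98 + 26.73% × (£8,155.00 − £6,600.00) = £880.98 + 26.73% × £1,555.00 = £1,296.63
Solidarity Surcharge: 5% × £8,955.00 = £447.75
Social Insurance: 4.85% × £8,955.00 = £434.32
Long-Term Care Levy: 2.4% × £8,955.00 = £214.92
Total: £1,296.63 + £447.75 + £434.32 + £214.92 = £2,393.62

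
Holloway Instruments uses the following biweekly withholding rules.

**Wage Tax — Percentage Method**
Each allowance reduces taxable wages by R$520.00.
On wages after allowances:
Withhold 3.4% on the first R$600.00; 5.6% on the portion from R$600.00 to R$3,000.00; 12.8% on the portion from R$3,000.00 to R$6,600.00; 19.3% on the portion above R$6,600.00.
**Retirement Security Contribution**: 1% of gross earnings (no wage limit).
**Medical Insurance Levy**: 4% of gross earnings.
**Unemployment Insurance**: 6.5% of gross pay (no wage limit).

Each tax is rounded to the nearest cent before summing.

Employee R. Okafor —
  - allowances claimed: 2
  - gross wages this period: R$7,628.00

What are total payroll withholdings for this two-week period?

Wage Tax: taxable = R$7,628.00 − 2×R$520.00 = R$6,588.00
  R$154.80 + 12.8% × (R$6,588.00 − R$3,000.00) = R$154.80 + 12.8% × R$3,588.00 = R$614.06
Retirement Security Contribution: 1% × R$7,628.00 = R$76.28
Medical Insurance Levy: 4% × R$7,628.00 = R$305.12
Unemployment Insurance: 6.5% × R$7,628.00 = R$495.82
Total: R$614.06 + R$76.28 + R$305.12 + R$495.82 = R$1,491.28

R$1,491.28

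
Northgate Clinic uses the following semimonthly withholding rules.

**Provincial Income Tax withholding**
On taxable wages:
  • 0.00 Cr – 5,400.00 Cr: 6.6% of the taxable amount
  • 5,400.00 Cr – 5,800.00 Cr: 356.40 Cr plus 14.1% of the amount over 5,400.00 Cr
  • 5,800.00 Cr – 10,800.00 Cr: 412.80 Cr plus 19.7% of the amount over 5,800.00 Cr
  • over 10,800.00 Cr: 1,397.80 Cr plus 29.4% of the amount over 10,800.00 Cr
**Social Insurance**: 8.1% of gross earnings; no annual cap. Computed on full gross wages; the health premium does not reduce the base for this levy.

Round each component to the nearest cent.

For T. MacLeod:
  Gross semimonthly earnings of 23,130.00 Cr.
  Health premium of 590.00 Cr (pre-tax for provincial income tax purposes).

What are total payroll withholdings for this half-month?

Provincial Income Tax: taxable = 23,130.00 Cr − 590.00 Cr = 22,540.00 Cr
  1,397.80 Cr + 29.4% × (22,540.00 Cr − 10,800.00 Cr) = 1,397.80 Cr + 29.4% × 11,740.00 Cr = 4,849.36 Cr
Social Insurance: 8.1% × 23,130.00 Cr = 1,873.53 Cr
Total: 4,849.36 Cr + 1,873.53 Cr = 6,722.89 Cr

6,722.89 Cr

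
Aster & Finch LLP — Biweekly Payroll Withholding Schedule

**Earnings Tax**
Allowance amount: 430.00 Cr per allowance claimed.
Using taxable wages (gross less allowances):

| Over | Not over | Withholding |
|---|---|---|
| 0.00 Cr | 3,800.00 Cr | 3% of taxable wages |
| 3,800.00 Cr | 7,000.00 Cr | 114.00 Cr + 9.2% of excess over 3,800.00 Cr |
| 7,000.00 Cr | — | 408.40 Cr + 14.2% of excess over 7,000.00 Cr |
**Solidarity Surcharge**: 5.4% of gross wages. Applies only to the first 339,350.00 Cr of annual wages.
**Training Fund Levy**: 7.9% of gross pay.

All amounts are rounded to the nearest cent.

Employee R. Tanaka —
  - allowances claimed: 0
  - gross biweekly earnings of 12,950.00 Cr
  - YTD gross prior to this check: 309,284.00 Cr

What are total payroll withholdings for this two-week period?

Earnings Tax: taxable = 12,950.00 Cr
  408.40 Cr + 14.2% × (12,950.00 Cr − 7,000.00 Cr) = 408.40 Cr + 14.2% × 5,950.00 Cr = 1,253.30 Cr
Solidarity Surcharge: 5.4% × 12,950.00 Cr = 699.30 Cr
Training Fund Levy: 7.9% × 12,950.00 Cr = 1,023.05 Cr
Total: 1,253.30 Cr + 699.30 Cr + 1,023.05 Cr = 2,975.65 Cr

2,975.65 Cr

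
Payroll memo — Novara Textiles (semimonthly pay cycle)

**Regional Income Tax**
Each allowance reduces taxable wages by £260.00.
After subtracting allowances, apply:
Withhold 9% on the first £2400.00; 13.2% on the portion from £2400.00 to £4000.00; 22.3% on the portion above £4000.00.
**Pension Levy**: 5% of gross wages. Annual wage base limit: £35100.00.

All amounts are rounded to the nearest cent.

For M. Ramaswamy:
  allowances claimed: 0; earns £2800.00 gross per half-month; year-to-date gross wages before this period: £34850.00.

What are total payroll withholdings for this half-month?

Regional Income Tax: taxable = £2800.00
  £216.00 + 13.2% × (£2800.00 − £2400.00) = £216.00 + 13.2% × £400.00 = £268.80
Pension Levy: cap £35100.00 − YTD £34850.00 = £250.00 subject; 5% × £250.00 = £12.50
Total: £268.80 + £12.50 = £281.30

£281.30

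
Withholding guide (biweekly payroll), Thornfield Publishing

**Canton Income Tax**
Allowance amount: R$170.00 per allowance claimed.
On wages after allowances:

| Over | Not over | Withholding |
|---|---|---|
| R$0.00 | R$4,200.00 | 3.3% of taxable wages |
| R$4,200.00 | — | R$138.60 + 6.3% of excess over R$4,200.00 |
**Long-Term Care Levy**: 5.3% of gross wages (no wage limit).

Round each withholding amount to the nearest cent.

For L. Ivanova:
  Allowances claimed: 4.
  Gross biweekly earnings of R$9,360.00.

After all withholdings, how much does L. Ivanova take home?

Canton Income Tax: taxable = R$9,360.00 − 4×R$170.00 = R$8,680.00
  R$138.60 + 6.3% × (R$8,680.00 − R$4,200.00) = R$138.60 + 6.3% × R$4,480.00 = R$420.84
Long-Term Care Levy: 5.3% × R$9,360.00 = R$496.08
Total withheld: R$420.84 + R$496.08 = R$916.92
Net pay: R$9,360.00 − R$916.92 = R$8,443.08

R$8,443.08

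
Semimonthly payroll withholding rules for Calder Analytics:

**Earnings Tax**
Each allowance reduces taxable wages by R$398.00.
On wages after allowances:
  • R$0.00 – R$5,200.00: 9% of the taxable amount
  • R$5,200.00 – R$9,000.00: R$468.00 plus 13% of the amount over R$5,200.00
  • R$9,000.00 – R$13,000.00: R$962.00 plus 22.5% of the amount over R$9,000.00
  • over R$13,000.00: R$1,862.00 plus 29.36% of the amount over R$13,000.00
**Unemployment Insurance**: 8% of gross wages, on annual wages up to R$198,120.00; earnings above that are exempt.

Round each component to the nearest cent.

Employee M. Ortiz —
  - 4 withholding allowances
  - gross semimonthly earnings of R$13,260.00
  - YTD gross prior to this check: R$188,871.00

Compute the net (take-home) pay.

R$10,957.78

Earnings Tax: taxable = R$13,260.00 − 4×R$398.00 = R$11,668.00
  R$962.00 + 22.5% × (R$11,668.00 − R$9,000.00) = R$962.00 + 22.5% × R$2,668.00 = R$1,562.30
Unemployment Insurance: cap R$198,120.00 − YTD R$188,871.00 = R$9,249.00 subject; 8% × R$9,249.00 = R$739.92
Total withheld: R$1,562.30 + R$739.92 = R$2,302.22
Net pay: R$13,260.00 − R$2,302.22 = R$10,957.78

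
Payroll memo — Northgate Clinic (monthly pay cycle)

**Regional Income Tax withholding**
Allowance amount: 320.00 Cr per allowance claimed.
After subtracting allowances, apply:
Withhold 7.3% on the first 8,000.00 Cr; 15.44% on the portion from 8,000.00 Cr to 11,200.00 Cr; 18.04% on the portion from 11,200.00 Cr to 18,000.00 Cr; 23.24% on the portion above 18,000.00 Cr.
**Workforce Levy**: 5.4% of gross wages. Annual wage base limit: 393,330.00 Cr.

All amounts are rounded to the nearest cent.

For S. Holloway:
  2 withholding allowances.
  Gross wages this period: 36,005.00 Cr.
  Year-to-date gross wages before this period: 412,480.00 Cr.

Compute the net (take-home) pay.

Regional Income Tax: taxable = 36,005.00 Cr − 2×320.00 Cr = 35,365.00 Cr
  2,304.80 Cr + 23.24% × (35,365.00 Cr − 18,000.00 Cr) = 2,304.80 Cr + 23.24% × 17,365.00 Cr = 6,340.43 Cr
Workforce Levy: YTD 412,480.00 Cr ≥ cap 393,330.00 Cr → 0.00 Cr
Total withheld: 6,340.43 Cr + 0.00 Cr = 6,340.43 Cr
Net pay: 36,005.00 Cr − 6,340.43 Cr = 29,664.57 Cr

29,664.57 Cr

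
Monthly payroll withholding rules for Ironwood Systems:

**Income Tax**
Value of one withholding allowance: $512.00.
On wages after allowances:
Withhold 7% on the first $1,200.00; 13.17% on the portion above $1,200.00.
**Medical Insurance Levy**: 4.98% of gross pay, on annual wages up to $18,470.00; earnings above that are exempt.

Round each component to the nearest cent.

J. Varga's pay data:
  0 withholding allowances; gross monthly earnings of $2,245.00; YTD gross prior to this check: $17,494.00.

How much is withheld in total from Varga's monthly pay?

$270.23

Income Tax: taxable = $2,245.00
  $84.00 + 13.17% × ($2,245.00 − $1,200.00) = $84.00 + 13.17% × $1,045.00 = $221.63
Medical Insurance Levy: cap $18,470.00 − YTD $17,494.00 = $976.00 subject; 4.98% × $976.00 = $48.60
Total: $221.63 + $48.60 = $270.23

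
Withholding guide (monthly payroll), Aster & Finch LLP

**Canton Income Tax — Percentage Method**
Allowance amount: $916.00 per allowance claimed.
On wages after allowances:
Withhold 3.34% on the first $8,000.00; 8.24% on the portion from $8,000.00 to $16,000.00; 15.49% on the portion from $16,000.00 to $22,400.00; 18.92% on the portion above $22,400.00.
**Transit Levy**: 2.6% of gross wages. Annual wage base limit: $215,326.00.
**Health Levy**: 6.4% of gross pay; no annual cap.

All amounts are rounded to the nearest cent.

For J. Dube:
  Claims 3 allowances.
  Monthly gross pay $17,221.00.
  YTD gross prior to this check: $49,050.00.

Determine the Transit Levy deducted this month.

Transit Levy: 2.6% × $17,221.00 = $447.75

$447.75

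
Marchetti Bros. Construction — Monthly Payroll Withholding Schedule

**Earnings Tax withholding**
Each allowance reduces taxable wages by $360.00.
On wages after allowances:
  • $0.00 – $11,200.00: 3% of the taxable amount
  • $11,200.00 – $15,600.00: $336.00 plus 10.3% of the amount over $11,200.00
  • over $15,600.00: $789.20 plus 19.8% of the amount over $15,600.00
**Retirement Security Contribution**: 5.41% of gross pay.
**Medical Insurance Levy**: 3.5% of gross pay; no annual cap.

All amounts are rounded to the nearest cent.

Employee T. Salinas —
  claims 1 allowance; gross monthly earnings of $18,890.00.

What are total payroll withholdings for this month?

Earnings Tax: taxable = $18,890.00 − 1×$360.00 = $18,530.00
  $789.20 + 19.8% × ($18,530.00 − $15,600.00) = $789.20 + 19.8% × $2,930.00 = $1,369.34
Retirement Security Contribution: 5.41% × $18,890.00 = $1,021.95
Medical Insurance Levy: 3.5% × $18,890.00 = $661.15
Total: $1,369.34 + $1,021.95 + $661.15 = $3,052.44

$3,052.44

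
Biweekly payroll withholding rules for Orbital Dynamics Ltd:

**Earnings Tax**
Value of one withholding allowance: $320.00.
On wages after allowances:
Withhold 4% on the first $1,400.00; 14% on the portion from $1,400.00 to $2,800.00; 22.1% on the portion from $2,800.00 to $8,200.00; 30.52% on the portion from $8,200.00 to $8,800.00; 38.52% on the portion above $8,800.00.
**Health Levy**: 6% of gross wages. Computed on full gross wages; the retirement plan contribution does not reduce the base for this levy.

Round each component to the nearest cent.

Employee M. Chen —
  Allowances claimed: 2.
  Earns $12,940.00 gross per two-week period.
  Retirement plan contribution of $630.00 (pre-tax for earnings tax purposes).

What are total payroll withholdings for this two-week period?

$3,510.44

Earnings Tax: taxable = $12,940.00 − $630.00 − 2×$320.00 = $11,670.00
  $1,628.52 + 38.52% × ($11,670.00 − $8,800.00) = $1,628.52 + 38.52% × $2,870.00 = $2,734.04
Health Levy: 6% × $12,940.00 = $776.40
Total: $2,734.04 + $776.40 = $3,510.44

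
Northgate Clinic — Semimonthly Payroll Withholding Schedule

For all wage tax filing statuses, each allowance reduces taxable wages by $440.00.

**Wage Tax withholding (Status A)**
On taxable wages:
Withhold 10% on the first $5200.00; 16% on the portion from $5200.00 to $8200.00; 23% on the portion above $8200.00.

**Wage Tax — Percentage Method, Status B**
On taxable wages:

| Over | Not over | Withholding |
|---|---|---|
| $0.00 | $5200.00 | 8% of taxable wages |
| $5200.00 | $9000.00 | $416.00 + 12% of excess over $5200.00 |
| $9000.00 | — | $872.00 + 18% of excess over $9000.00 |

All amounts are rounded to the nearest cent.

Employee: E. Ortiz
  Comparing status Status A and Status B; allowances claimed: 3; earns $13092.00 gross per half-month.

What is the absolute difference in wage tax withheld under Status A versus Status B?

Wage Tax (Status A): taxable = $13092.00 − 3×$440.00 = $11772.00
  $1000.00 + 23% × ($11772.00 − $8200.00) = $1000.00 + 23% × $3572.00 = $1821.56
Wage Tax (Status B): taxable = $13092.00 − 3×$440.00 = $11772.00
  $872.00 + 18% × ($11772.00 − $9000.00) = $872.00 + 18% × $2772.00 = $1370.96
Difference: |$1821.56 − $1370.96| = $450.60 (higher under Status A)

$450.60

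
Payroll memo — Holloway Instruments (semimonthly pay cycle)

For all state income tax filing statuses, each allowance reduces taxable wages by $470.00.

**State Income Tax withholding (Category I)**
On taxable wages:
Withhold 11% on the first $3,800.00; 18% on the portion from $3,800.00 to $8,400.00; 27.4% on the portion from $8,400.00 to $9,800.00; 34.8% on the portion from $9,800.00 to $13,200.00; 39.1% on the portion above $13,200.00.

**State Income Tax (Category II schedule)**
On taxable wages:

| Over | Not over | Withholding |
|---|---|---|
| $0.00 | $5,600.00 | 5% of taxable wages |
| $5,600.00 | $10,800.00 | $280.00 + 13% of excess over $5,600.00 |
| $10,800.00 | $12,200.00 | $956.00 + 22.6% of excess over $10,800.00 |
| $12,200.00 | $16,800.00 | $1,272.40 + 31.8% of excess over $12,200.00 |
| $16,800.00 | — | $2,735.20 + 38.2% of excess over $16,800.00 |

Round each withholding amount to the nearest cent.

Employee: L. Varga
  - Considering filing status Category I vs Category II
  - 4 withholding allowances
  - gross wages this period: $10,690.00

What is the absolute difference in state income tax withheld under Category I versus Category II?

State Income Tax (Category I): taxable = $10,690.00 − 4×$470.00 = $8,810.00
  $1,246.00 + 27.4% × ($8,810.00 − $8,400.00) = $1,246.00 + 27.4% × $410.00 = $1,358.34
State Income Tax (Category II): taxable = $10,690.00 − 4×$470.00 = $8,810.00
  $280.00 + 13% × ($8,810.00 − $5,600.00) = $280.00 + 13% × $3,210.00 = $697.30
Difference: |$1,358.34 − $697.30| = $661.04 (higher under Category I)

$661.04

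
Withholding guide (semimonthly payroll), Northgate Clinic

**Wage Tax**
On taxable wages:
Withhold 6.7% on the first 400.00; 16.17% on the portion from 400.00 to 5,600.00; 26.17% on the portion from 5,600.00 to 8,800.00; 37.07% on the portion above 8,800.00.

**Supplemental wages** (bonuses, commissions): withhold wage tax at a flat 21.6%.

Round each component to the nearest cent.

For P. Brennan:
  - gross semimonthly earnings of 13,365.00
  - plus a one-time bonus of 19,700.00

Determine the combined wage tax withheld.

7,652.53

Wage Tax: taxable = 13,365.00
  1,705.08 + 37.07% × (13,365.00 − 8,800.00) = 1,705.08 + 37.07% × 4,565.00 = 3,397.33
Supplemental (21.6% flat on bonus): 21.6% × 19,700.00 = 4,255.20
Total wage tax: 3,397.33 + 4,255.20 = 7,652.53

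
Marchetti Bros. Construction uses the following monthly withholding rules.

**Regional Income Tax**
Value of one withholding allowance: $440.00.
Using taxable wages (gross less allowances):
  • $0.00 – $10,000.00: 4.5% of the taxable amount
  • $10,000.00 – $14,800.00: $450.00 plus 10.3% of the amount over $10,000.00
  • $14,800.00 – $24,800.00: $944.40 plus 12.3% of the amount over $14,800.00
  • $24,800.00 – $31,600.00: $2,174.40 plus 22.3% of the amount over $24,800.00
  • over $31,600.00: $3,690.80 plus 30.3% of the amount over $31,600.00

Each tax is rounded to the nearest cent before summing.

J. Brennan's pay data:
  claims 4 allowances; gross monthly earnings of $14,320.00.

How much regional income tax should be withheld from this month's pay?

Regional Income Tax: taxable = $14,320.00 − 4×$440.00 = $12,560.00
  $450.00 + 10.3% × ($12,560.00 − $10,000.00) = $450.00 + 10.3% × $2,560.00 = $713.68

$713.68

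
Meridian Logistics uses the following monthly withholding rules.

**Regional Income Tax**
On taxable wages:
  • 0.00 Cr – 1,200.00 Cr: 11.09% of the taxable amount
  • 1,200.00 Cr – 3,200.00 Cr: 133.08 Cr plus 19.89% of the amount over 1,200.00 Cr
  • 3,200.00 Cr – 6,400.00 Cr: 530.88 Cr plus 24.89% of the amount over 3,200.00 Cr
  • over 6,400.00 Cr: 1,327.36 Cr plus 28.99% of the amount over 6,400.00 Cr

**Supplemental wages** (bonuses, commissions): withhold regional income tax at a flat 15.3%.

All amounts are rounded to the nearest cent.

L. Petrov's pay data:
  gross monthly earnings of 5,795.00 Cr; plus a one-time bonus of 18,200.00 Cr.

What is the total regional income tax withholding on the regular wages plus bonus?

3,961.38 Cr

Regional Income Tax: taxable = 5,795.00 Cr
  530.88 Cr + 24.89% × (5,795.00 Cr − 3,200.00 Cr) = 530.88 Cr + 24.89% × 2,595.00 Cr = 1,176.78 Cr
Supplemental (15.3% flat on bonus): 15.3% × 18,200.00 Cr = 2,784.60 Cr
Total regional income tax: 1,176.78 Cr + 2,784.60 Cr = 3,961.38 Cr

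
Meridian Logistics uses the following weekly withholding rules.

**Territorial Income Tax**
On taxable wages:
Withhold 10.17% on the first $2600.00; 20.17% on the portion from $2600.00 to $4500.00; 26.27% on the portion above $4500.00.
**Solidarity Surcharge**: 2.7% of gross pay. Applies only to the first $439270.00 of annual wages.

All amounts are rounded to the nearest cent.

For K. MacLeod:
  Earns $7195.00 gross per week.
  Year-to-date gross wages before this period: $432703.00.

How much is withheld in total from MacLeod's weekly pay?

$1532.94

Territorial Income Tax: taxable = $7195.00
  $647.65 + 26.27% × ($7195.00 − $4500.00) = $647.65 + 26.27% × $2695.00 = $1355.63
Solidarity Surcharge: cap $439270.00 − YTD $432703.00 = $6567.00 subject; 2.7% × $6567.00 = $177.31
Total: $1355.63 + $177.31 = $1532.94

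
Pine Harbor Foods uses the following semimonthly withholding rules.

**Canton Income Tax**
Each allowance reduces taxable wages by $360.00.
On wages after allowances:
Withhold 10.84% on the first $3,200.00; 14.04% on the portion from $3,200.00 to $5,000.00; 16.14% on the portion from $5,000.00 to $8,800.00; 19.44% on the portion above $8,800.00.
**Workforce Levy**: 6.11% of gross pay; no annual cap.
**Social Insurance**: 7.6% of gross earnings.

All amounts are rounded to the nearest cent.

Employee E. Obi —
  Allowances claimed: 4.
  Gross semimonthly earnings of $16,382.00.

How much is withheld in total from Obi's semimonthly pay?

Canton Income Tax: taxable = $16,382.00 − 4×$360.00 = $14,942.00
  $1,212.92 + 19.44% × ($14,942.00 − $8,800.00) = $1,212.92 + 19.44% × $6,142.00 = $2,406.92
Workforce Levy: 6.11% × $16,382.00 = $1,000.94
Social Insurance: 7.6% × $16,382.00 = $1,245.03
Total: $2,406.92 + $1,000.94 + $1,245.03 = $4,652.89

$4,652.89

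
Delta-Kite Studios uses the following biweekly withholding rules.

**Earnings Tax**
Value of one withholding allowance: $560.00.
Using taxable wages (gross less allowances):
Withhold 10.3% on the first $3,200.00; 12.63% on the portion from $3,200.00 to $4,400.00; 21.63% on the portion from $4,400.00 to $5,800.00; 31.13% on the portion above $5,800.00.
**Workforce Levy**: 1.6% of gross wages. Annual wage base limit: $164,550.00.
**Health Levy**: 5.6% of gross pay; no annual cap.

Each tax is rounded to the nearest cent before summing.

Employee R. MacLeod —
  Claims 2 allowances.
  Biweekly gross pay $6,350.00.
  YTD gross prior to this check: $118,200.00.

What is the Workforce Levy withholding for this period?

$101.60

Workforce Levy: 1.6% × $6,350.00 = $101.60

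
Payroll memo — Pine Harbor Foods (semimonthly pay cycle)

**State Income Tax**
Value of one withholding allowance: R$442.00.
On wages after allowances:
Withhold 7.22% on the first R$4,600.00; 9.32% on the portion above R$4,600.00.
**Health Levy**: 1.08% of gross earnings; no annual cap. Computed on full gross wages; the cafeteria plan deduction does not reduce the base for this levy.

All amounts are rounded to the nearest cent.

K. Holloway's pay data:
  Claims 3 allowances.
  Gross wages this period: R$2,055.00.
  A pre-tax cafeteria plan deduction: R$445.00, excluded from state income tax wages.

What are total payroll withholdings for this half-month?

State Income Tax: taxable = R$2,055.00 − R$445.00 − 3×R$442.00 = R$284.00
  7.22% × R$284.00 = R$20.50
Health Levy: 1.08% × R$2,055.00 = R$22.19
Total: R$20.50 + R$22.19 = R$42.69

R$42.69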